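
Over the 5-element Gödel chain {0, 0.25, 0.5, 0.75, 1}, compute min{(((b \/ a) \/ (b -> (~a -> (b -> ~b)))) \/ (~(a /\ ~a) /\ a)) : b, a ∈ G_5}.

0.25

The minimum is attained at b = 0.25, a = 0:
  (b \/ a) = max(0.25, 0) = 0.25
  ~a: Gödel ¬ of 0 = 1 (operand is 0)
  ~b: Gödel ¬ of 0.25 = 0 (operand ≠ 0)
  (b -> ~b): 0.25 > 0, so result = 0
  (~a -> (b -> ~b)): 1 > 0, so result = 0
  (b -> (~a -> (b -> ~b))): 0.25 > 0, so result = 0
  ((b \/ a) \/ (b -> (~a -> (b -> ~b)))) = max(0.25, 0) = 0.25
  ~a: Gödel ¬ of 0 = 1 (operand is 0)
  (a /\ ~a) = min(0, 1) = 0
  ~(a /\ ~a): Gödel ¬ of 0 = 1 (operand is 0)
  (~(a /\ ~a) /\ a) = min(1, 0) = 0
  (((b \/ a) \/ (b -> (~a -> (b -> ~b)))) \/ (~(a /\ ~a) /\ a)) = max(0.25, 0) = 0.25
Checking all 25 assignments confirms none give a value below 0.25.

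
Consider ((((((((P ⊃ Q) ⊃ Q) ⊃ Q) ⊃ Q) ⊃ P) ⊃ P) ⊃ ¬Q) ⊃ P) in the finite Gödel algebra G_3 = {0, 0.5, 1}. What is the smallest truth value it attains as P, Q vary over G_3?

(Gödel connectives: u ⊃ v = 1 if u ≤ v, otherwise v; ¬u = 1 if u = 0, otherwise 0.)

0.00

The minimum is attained at P = 0, Q = 0:
  (P ⊃ Q): 0 ≤ 0, so result = 1
  ((P ⊃ Q) ⊃ Q): 1 > 0, so result = 0
  (((P ⊃ Q) ⊃ Q) ⊃ Q): 0 ≤ 0, so result = 1
  ((((P ⊃ Q) ⊃ Q) ⊃ Q) ⊃ Q): 1 > 0, so result = 0
  (((((P ⊃ Q) ⊃ Q) ⊃ Q) ⊃ Q) ⊃ P): 0 ≤ 0, so result = 1
  ((((((P ⊃ Q) ⊃ Q) ⊃ Q) ⊃ Q) ⊃ P) ⊃ P): 1 > 0, so result = 0
  ¬Q: Gödel ¬ of 0 = 1 (operand is 0)
  (((((((P ⊃ Q) ⊃ Q) ⊃ Q) ⊃ Q) ⊃ P) ⊃ P) ⊃ ¬Q): 0 ≤ 1, so result = 1
  ((((((((P ⊃ Q) ⊃ Q) ⊃ Q) ⊃ Q) ⊃ P) ⊃ P) ⊃ ¬Q) ⊃ P): 1 > 0, so result = 0
Checking all 9 assignments confirms none give a value below 0.00.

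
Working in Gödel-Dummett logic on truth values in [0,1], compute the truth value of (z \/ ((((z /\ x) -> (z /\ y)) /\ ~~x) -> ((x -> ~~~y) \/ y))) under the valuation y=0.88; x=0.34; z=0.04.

0.88

(z /\ x) = min(0.04, 0.34) = 0.04
(z /\ y) = min(0.04, 0.88) = 0.04
((z /\ x) -> (z /\ y)): 0.04 ≤ 0.04, so result = 1
~x: Gödel ¬ of 0.34 = 0 (operand ≠ 0)
~~x: Gödel ¬ of 0 = 1 (operand is 0)
(((z /\ x) -> (z /\ y)) /\ ~~x) = min(1, 1) = 1
~y: Gödel ¬ of 0.88 = 0 (operand ≠ 0)
~~y: Gödel ¬ of 0 = 1 (operand is 0)
~~~y: Gödel ¬ of 1 = 0 (operand ≠ 0)
(x -> ~~~y): 0.34 > 0, so result = 0
((x -> ~~~y) \/ y) = max(0, 0.88) = 0.88
((((z /\ x) -> (z /\ y)) /\ ~~x) -> ((x -> ~~~y) \/ y)): 1 > 0.88, so result = 0.88
(z \/ ((((z /\ x) -> (z /\ y)) /\ ~~x) -> ((x -> ~~~y) \/ y))) = max(0.04, 0.88) = 0.88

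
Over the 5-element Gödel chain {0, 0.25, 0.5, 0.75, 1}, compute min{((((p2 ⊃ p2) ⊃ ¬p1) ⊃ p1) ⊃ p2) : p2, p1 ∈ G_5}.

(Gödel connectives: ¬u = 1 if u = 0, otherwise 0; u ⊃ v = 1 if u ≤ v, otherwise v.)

The minimum is attained at p2 = 0, p1 = 0.25:
  (p2 ⊃ p2): 0 ≤ 0, so result = 1
  ¬p1: Gödel ¬ of 0.25 = 0 (operand ≠ 0)
  ((p2 ⊃ p2) ⊃ ¬p1): 1 > 0, so result = 0
  (((p2 ⊃ p2) ⊃ ¬p1) ⊃ p1): 0 ≤ 0.25, so result = 1
  ((((p2 ⊃ p2) ⊃ ¬p1) ⊃ p1) ⊃ p2): 1 > 0, so result = 0
Checking all 25 assignments confirms none give a value below 0.00.

0.00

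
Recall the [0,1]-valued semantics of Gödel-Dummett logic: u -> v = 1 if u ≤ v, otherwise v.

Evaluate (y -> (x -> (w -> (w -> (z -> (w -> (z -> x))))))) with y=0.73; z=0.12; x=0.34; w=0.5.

(z -> x): 0.12 ≤ 0.34, so result = 1
(w -> (z -> x)): 0.5 ≤ 1, so result = 1
(z -> (w -> (z -> x))): 0.12 ≤ 1, so result = 1
(w -> (z -> (w -> (z -> x)))): 0.5 ≤ 1, so result = 1
(w -> (w -> (z -> (w -> (z -> x))))): 0.5 ≤ 1, so result = 1
(x -> (w -> (w -> (z -> (w -> (z -> x)))))): 0.34 ≤ 1, so result = 1
(y -> (x -> (w -> (w -> (z -> (w -> (z -> x))))))): 0.73 ≤ 1, so result = 1

1.00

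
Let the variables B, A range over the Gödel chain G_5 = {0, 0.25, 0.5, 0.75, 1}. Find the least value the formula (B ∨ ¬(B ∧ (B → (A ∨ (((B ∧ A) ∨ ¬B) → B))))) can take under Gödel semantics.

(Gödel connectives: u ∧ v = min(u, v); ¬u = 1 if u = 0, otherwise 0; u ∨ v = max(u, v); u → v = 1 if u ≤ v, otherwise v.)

0.25

The minimum is attained at B = 0.25, A = 0:
  (B ∧ A) = min(0.25, 0) = 0
  ¬B: Gödel ¬ of 0.25 = 0 (operand ≠ 0)
  ((B ∧ A) ∨ ¬B) = max(0, 0) = 0
  (((B ∧ A) ∨ ¬B) → B): 0 ≤ 0.25, so result = 1
  (A ∨ (((B ∧ A) ∨ ¬B) → B)) = max(0, 1) = 1
  (B → (A ∨ (((B ∧ A) ∨ ¬B) → B))): 0.25 ≤ 1, so result = 1
  (B ∧ (B → (A ∨ (((B ∧ A) ∨ ¬B) → B)))) = min(0.25, 1) = 0.25
  ¬(B ∧ (B → (A ∨ (((B ∧ A) ∨ ¬B) → B)))): Gödel ¬ of 0.25 = 0 (operand ≠ 0)
  (B ∨ ¬(B ∧ (B → (A ∨ (((B ∧ A) ∨ ¬B) → B))))) = max(0.25, 0) = 0.25
Checking all 25 assignments confirms none give a value below 0.25.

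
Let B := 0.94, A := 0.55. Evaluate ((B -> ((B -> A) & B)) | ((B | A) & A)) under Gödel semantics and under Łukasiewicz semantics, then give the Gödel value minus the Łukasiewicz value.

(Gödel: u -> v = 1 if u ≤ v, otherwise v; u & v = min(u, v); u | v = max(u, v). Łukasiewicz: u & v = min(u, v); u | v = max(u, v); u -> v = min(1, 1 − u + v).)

-0.12

Gödel evaluation:
  (B -> A): 0.94 > 0.55, so result = 0.55
  ((B -> A) & B) = min(0.55, 0.94) = 0.55
  (B -> ((B -> A) & B)): 0.94 > 0.55, so result = 0.55
  (B | A) = max(0.94, 0.55) = 0.94
  ((B | A) & A) = min(0.94, 0.55) = 0.55
  ((B -> ((B -> A) & B)) | ((B | A) & A)) = max(0.55, 0.55) = 0.55
  Gödel value = 0.55
Łukasiewicz evaluation:
  (B -> A): min(1, 1 − 0.94 + 0.55) = 0.61
  ((B -> A) & B) = min(0.61, 0.94) = 0.61
  (B -> ((B -> A) & B)): min(1, 1 − 0.94 + 0.61) = 0.67
  (B | A) = max(0.94, 0.55) = 0.94
  ((B | A) & A) = min(0.94, 0.55) = 0.55
  ((B -> ((B -> A) & B)) | ((B | A) & A)) = max(0.67, 0.55) = 0.67
  Łukasiewicz value = 0.67
Difference: 0.55 − 0.67 = -0.12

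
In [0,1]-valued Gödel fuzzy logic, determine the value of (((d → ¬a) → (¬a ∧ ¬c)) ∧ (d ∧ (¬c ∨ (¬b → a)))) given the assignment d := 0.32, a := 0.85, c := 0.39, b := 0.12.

0.32

¬a: Gödel ¬ of 0.85 = 0 (operand ≠ 0)
(d → ¬a): 0.32 > 0, so result = 0
¬a: Gödel ¬ of 0.85 = 0 (operand ≠ 0)
¬c: Gödel ¬ of 0.39 = 0 (operand ≠ 0)
(¬a ∧ ¬c) = min(0, 0) = 0
((d → ¬a) → (¬a ∧ ¬c)): 0 ≤ 0, so result = 1
¬c: Gödel ¬ of 0.39 = 0 (operand ≠ 0)
¬b: Gödel ¬ of 0.12 = 0 (operand ≠ 0)
(¬b → a): 0 ≤ 0.85, so result = 1
(¬c ∨ (¬b → a)) = max(0, 1) = 1
(d ∧ (¬c ∨ (¬b → a))) = min(0.32, 1) = 0.32
(((d → ¬a) → (¬a ∧ ¬c)) ∧ (d ∧ (¬c ∨ (¬b → a)))) = min(1, 0.32) = 0.32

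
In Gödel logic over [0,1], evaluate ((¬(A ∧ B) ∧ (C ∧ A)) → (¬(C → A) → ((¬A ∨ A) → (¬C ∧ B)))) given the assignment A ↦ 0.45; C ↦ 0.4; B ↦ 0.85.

1.00

(A ∧ B) = min(0.45, 0.85) = 0.45
¬(A ∧ B): Gödel ¬ of 0.45 = 0 (operand ≠ 0)
(C ∧ A) = min(0.4, 0.45) = 0.4
(¬(A ∧ B) ∧ (C ∧ A)) = min(0, 0.4) = 0
(C → A): 0.4 ≤ 0.45, so result = 1
¬(C → A): Gödel ¬ of 1 = 0 (operand ≠ 0)
¬A: Gödel ¬ of 0.45 = 0 (operand ≠ 0)
(¬A ∨ A) = max(0, 0.45) = 0.45
¬C: Gödel ¬ of 0.4 = 0 (operand ≠ 0)
(¬C ∧ B) = min(0, 0.85) = 0
((¬A ∨ A) → (¬C ∧ B)): 0.45 > 0, so result = 0
(¬(C → A) → ((¬A ∨ A) → (¬C ∧ B))): 0 ≤ 0, so result = 1
((¬(A ∧ B) ∧ (C ∧ A)) → (¬(C → A) → ((¬A ∨ A) → (¬C ∧ B)))): 0 ≤ 1, so result = 1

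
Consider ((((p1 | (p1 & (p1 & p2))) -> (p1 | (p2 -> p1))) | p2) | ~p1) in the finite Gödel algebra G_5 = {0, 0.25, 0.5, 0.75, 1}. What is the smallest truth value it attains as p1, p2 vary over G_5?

Every assignment gives 1. For instance at p1 = 0, p2 = 0:
  (p1 & p2) = min(0, 0) = 0
  (p1 & (p1 & p2)) = min(0, 0) = 0
  (p1 | (p1 & (p1 & p2))) = max(0, 0) = 0
  (p2 -> p1): 0 ≤ 0, so result = 1
  (p1 | (p2 -> p1)) = max(0, 1) = 1
  ((p1 | (p1 & (p1 & p2))) -> (p1 | (p2 -> p1))): 0 ≤ 1, so result = 1
  (((p1 | (p1 & (p1 & p2))) -> (p1 | (p2 -> p1))) | p2) = max(1, 0) = 1
  ~p1: Gödel ¬ of 0 = 1 (operand is 0)
  ((((p1 | (p1 & (p1 & p2))) -> (p1 | (p2 -> p1))) | p2) | ~p1) = max(1, 1) = 1
All 25 assignments give value 1 — the formula is a G_5-tautology.

1.00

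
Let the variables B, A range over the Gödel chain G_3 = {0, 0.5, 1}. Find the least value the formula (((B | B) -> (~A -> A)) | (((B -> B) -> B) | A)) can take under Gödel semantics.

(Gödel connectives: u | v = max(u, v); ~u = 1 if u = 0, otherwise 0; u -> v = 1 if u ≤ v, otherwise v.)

0.50

The minimum is attained at B = 0.5, A = 0:
  (B | B) = max(0.5, 0.5) = 0.5
  ~A: Gödel ¬ of 0 = 1 (operand is 0)
  (~A -> A): 1 > 0, so result = 0
  ((B | B) -> (~A -> A)): 0.5 > 0, so result = 0
  (B -> B): 0.5 ≤ 0.5, so result = 1
  ((B -> B) -> B): 1 > 0.5, so result = 0.5
  (((B -> B) -> B) | A) = max(0.5, 0) = 0.5
  (((B | B) -> (~A -> A)) | (((B -> B) -> B) | A)) = max(0, 0.5) = 0.5
Checking all 9 assignments confirms none give a value below 0.50.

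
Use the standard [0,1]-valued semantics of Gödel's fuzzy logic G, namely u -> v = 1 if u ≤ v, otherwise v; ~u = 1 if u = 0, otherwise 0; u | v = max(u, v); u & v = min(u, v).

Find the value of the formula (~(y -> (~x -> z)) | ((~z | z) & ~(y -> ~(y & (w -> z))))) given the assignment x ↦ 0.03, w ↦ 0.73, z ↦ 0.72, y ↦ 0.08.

~x: Gödel ¬ of 0.03 = 0 (operand ≠ 0)
(~x -> z): 0 ≤ 0.72, so result = 1
(y -> (~x -> z)): 0.08 ≤ 1, so result = 1
~(y -> (~x -> z)): Gödel ¬ of 1 = 0 (operand ≠ 0)
~z: Gödel ¬ of 0.72 = 0 (operand ≠ 0)
(~z | z) = max(0, 0.72) = 0.72
(w -> z): 0.73 > 0.72, so result = 0.72
(y & (w -> z)) = min(0.08, 0.72) = 0.08
~(y & (w -> z)): Gödel ¬ of 0.08 = 0 (operand ≠ 0)
(y -> ~(y & (w -> z))): 0.08 > 0, so result = 0
~(y -> ~(y & (w -> z))): Gödel ¬ of 0 = 1 (operand is 0)
((~z | z) & ~(y -> ~(y & (w -> z)))) = min(0.72, 1) = 0.72
(~(y -> (~x -> z)) | ((~z | z) & ~(y -> ~(y & (w -> z))))) = max(0, 0.72) = 0.72

0.72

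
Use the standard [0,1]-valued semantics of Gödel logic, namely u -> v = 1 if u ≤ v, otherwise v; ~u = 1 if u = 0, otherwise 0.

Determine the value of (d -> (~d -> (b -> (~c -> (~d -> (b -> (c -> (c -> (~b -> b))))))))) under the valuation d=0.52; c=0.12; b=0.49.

1.00

~d: Gödel ¬ of 0.52 = 0 (operand ≠ 0)
~c: Gödel ¬ of 0.12 = 0 (operand ≠ 0)
~d: Gödel ¬ of 0.52 = 0 (operand ≠ 0)
~b: Gödel ¬ of 0.49 = 0 (operand ≠ 0)
(~b -> b): 0 ≤ 0.49, so result = 1
(c -> (~b -> b)): 0.12 ≤ 1, so result = 1
(c -> (c -> (~b -> b))): 0.12 ≤ 1, so result = 1
(b -> (c -> (c -> (~b -> b)))): 0.49 ≤ 1, so result = 1
(~d -> (b -> (c -> (c -> (~b -> b))))): 0 ≤ 1, so result = 1
(~c -> (~d -> (b -> (c -> (c -> (~b -> b)))))): 0 ≤ 1, so result = 1
(b -> (~c -> (~d -> (b -> (c -> (c -> (~b -> b))))))): 0.49 ≤ 1, so result = 1
(~d -> (b -> (~c -> (~d -> (b -> (c -> (c -> (~b -> b)))))))): 0 ≤ 1, so result = 1
(d -> (~d -> (b -> (~c -> (~d -> (b -> (c -> (c -> (~b -> b))))))))): 0.52 ≤ 1, so result = 1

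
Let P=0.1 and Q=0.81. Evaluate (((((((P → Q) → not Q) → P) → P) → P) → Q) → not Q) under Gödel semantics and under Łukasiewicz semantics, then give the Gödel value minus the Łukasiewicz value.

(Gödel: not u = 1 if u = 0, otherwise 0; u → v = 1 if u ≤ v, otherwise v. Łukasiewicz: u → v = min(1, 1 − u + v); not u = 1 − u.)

-0.29

Gödel evaluation:
  (P → Q): 0.1 ≤ 0.81, so result = 1
  not Q: Gödel ¬ of 0.81 = 0 (operand ≠ 0)
  ((P → Q) → not Q): 1 > 0, so result = 0
  (((P → Q) → not Q) → P): 0 ≤ 0.1, so result = 1
  ((((P → Q) → not Q) → P) → P): 1 > 0.1, so result = 0.1
  (((((P → Q) → not Q) → P) → P) → P): 0.1 ≤ 0.1, so result = 1
  ((((((P → Q) → not Q) → P) → P) → P) → Q): 1 > 0.81, so result = 0.81
  not Q: Gödel ¬ of 0.81 = 0 (operand ≠ 0)
  (((((((P → Q) → not Q) → P) → P) → P) → Q) → not Q): 0.81 > 0, so result = 0
  Gödel value = 0
Łukasiewicz evaluation:
  (P → Q): min(1, 1 − 0.1 + 0.81) = 1
  not Q: Łukasiewicz ¬ gives 1 − 0.81 = 0.19
  ((P → Q) → not Q): min(1, 1 − 1 + 0.19) = 0.19
  (((P → Q) → not Q) → P): min(1, 1 − 0.19 + 0.1) = 0.91
  ((((P → Q) → not Q) → P) → P): min(1, 1 − 0.91 + 0.1) = 0.19
  (((((P → Q) → not Q) → P) → P) → P): min(1, 1 − 0.19 + 0.1) = 0.91
  ((((((P → Q) → not Q) → P) → P) → P) → Q): min(1, 1 − 0.91 + 0.81) = 0.9
  not Q: Łukasiewicz ¬ gives 1 − 0.81 = 0.19
  (((((((P → Q) → not Q) → P) → P) → P) → Q) → not Q): min(1, 1 − 0.9 + 0.19) = 0.29
  Łukasiewicz value = 0.29
Difference: 0 − 0.29 = -0.29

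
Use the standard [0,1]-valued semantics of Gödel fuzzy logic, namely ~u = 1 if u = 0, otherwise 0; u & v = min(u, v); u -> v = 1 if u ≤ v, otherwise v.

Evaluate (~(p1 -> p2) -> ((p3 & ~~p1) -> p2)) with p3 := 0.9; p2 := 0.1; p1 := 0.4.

(p1 -> p2): 0.4 > 0.1, so result = 0.1
~(p1 -> p2): Gödel ¬ of 0.1 = 0 (operand ≠ 0)
~p1: Gödel ¬ of 0.4 = 0 (operand ≠ 0)
~~p1: Gödel ¬ of 0 = 1 (operand is 0)
(p3 & ~~p1) = min(0.9, 1) = 0.9
((p3 & ~~p1) -> p2): 0.9 > 0.1, so result = 0.1
(~(p1 -> p2) -> ((p3 & ~~p1) -> p2)): 0 ≤ 0.1, so result = 1

1.00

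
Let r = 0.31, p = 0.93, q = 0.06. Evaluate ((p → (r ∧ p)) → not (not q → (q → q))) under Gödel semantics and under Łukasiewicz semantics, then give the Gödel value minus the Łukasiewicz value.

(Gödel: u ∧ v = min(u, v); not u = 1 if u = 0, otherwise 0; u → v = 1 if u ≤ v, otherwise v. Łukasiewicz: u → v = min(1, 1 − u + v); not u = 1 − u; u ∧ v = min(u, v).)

Gödel evaluation:
  (r ∧ p) = min(0.31, 0.93) = 0.31
  (p → (r ∧ p)): 0.93 > 0.31, so result = 0.31
  not q: Gödel ¬ of 0.06 = 0 (operand ≠ 0)
  (q → q): 0.06 ≤ 0.06, so result = 1
  (not q → (q → q)): 0 ≤ 1, so result = 1
  not (not q → (q → q)): Gödel ¬ of 1 = 0 (operand ≠ 0)
  ((p → (r ∧ p)) → not (not q → (q → q))): 0.31 > 0, so result = 0
  Gödel value = 0
Łukasiewicz evaluation:
  (r ∧ p) = min(0.31, 0.93) = 0.31
  (p → (r ∧ p)): min(1, 1 − 0.93 + 0.31) = 0.38
  not q: Łukasiewicz ¬ gives 1 − 0.06 = 0.94
  (q → q): min(1, 1 − 0.06 + 0.06) = 1
  (not q → (q → q)): min(1, 1 − 0.94 + 1) = 1
  not (not q → (q → q)): Łukasiewicz ¬ gives 1 − 1 = 0
  ((p → (r ∧ p)) → not (not q → (q → q))): min(1, 1 − 0.38 + 0) = 0.62
  Łukasiewicz value = 0.62
Difference: 0 − 0.62 = -0.62

-0.62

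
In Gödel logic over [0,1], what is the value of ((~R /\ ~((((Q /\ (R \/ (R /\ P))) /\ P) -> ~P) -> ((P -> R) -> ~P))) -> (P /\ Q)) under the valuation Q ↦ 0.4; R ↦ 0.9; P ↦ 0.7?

~R: Gödel ¬ of 0.9 = 0 (operand ≠ 0)
(R /\ P) = min(0.9, 0.7) = 0.7
(R \/ (R /\ P)) = max(0.9, 0.7) = 0.9
(Q /\ (R \/ (R /\ P))) = min(0.4, 0.9) = 0.4
((Q /\ (R \/ (R /\ P))) /\ P) = min(0.4, 0.7) = 0.4
~P: Gödel ¬ of 0.7 = 0 (operand ≠ 0)
(((Q /\ (R \/ (R /\ P))) /\ P) -> ~P): 0.4 > 0, so result = 0
(P -> R): 0.7 ≤ 0.9, so result = 1
~P: Gödel ¬ of 0.7 = 0 (operand ≠ 0)
((P -> R) -> ~P): 1 > 0, so result = 0
((((Q /\ (R \/ (R /\ P))) /\ P) -> ~P) -> ((P -> R) -> ~P)): 0 ≤ 0, so result = 1
~((((Q /\ (R \/ (R /\ P))) /\ P) -> ~P) -> ((P -> R) -> ~P)): Gödel ¬ of 1 = 0 (operand ≠ 0)
(~R /\ ~((((Q /\ (R \/ (R /\ P))) /\ P) -> ~P) -> ((P -> R) -> ~P))) = min(0, 0) = 0
(P /\ Q) = min(0.7, 0.4) = 0.4
((~R /\ ~((((Q /\ (R \/ (R /\ P))) /\ P) -> ~P) -> ((P -> R) -> ~P))) -> (P /\ Q)): 0 ≤ 0.4, so result = 1

1.00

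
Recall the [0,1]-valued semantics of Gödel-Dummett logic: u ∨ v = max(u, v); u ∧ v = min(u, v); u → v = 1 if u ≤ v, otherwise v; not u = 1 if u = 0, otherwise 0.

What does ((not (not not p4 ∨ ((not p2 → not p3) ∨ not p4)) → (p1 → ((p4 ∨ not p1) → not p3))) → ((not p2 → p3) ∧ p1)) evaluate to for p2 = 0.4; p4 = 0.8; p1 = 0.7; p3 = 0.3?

0.70

not p4: Gödel ¬ of 0.8 = 0 (operand ≠ 0)
not not p4: Gödel ¬ of 0 = 1 (operand is 0)
not p2: Gödel ¬ of 0.4 = 0 (operand ≠ 0)
not p3: Gödel ¬ of 0.3 = 0 (operand ≠ 0)
(not p2 → not p3): 0 ≤ 0, so result = 1
not p4: Gödel ¬ of 0.8 = 0 (operand ≠ 0)
((not p2 → not p3) ∨ not p4) = max(1, 0) = 1
(not not p4 ∨ ((not p2 → not p3) ∨ not p4)) = max(1, 1) = 1
not (not not p4 ∨ ((not p2 → not p3) ∨ not p4)): Gödel ¬ of 1 = 0 (operand ≠ 0)
not p1: Gödel ¬ of 0.7 = 0 (operand ≠ 0)
(p4 ∨ not p1) = max(0.8, 0) = 0.8
not p3: Gödel ¬ of 0.3 = 0 (operand ≠ 0)
((p4 ∨ not p1) → not p3): 0.8 > 0, so result = 0
(p1 → ((p4 ∨ not p1) → not p3)): 0.7 > 0, so result = 0
(not (not not p4 ∨ ((not p2 → not p3) ∨ not p4)) → (p1 → ((p4 ∨ not p1) → not p3))): 0 ≤ 0, so result = 1
not p2: Gödel ¬ of 0.4 = 0 (operand ≠ 0)
(not p2 → p3): 0 ≤ 0.3, so result = 1
((not p2 → p3) ∧ p1) = min(1, 0.7) = 0.7
((not (not not p4 ∨ ((not p2 → not p3) ∨ not p4)) → (p1 → ((p4 ∨ not p1) → not p3))) → ((not p2 → p3) ∧ p1)): 1 > 0.7, so result = 0.7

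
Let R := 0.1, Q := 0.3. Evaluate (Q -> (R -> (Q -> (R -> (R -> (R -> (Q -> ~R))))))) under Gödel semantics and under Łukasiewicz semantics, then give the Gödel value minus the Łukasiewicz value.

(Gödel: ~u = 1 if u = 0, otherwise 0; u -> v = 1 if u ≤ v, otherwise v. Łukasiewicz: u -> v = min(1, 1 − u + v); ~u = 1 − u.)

-1.00

Gödel evaluation:
  ~R: Gödel ¬ of 0.1 = 0 (operand ≠ 0)
  (Q -> ~R): 0.3 > 0, so result = 0
  (R -> (Q -> ~R)): 0.1 > 0, so result = 0
  (R -> (R -> (Q -> ~R))): 0.1 > 0, so result = 0
  (R -> (R -> (R -> (Q -> ~R)))): 0.1 > 0, so result = 0
  (Q -> (R -> (R -> (R -> (Q -> ~R))))): 0.3 > 0, so result = 0
  (R -> (Q -> (R -> (R -> (R -> (Q -> ~R)))))): 0.1 > 0, so result = 0
  (Q -> (R -> (Q -> (R -> (R -> (R -> (Q -> ~R))))))): 0.3 > 0, so result = 0
  Gödel value = 0
Łukasiewicz evaluation:
  ~R: Łukasiewicz ¬ gives 1 − 0.1 = 0.9
  (Q -> ~R): min(1, 1 − 0.3 + 0.9) = 1
  (R -> (Q -> ~R)): min(1, 1 − 0.1 + 1) = 1
  (R -> (R -> (Q -> ~R))): min(1, 1 − 0.1 + 1) = 1
  (R -> (R -> (R -> (Q -> ~R)))): min(1, 1 − 0.1 + 1) = 1
  (Q -> (R -> (R -> (R -> (Q -> ~R))))): min(1, 1 − 0.3 + 1) = 1
  (R -> (Q -> (R -> (R -> (R -> (Q -> ~R)))))): min(1, 1 − 0.1 + 1) = 1
  (Q -> (R -> (Q -> (R -> (R -> (R -> (Q -> ~R))))))): min(1, 1 − 0.3 + 1) = 1
  Łukasiewicz value = 1
Difference: 0 − 1 = -1.00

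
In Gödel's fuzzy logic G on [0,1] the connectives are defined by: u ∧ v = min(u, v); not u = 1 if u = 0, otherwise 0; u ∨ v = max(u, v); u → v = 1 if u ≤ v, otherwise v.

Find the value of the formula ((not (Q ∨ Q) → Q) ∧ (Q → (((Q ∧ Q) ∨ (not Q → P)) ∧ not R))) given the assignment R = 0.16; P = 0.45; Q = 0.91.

0.00

(Q ∨ Q) = max(0.91, 0.91) = 0.91
not (Q ∨ Q): Gödel ¬ of 0.91 = 0 (operand ≠ 0)
(not (Q ∨ Q) → Q): 0 ≤ 0.91, so result = 1
(Q ∧ Q) = min(0.91, 0.91) = 0.91
not Q: Gödel ¬ of 0.91 = 0 (operand ≠ 0)
(not Q → P): 0 ≤ 0.45, so result = 1
((Q ∧ Q) ∨ (not Q → P)) = max(0.91, 1) = 1
not R: Gödel ¬ of 0.16 = 0 (operand ≠ 0)
(((Q ∧ Q) ∨ (not Q → P)) ∧ not R) = min(1, 0) = 0
(Q → (((Q ∧ Q) ∨ (not Q → P)) ∧ not R)): 0.91 > 0, so result = 0
((not (Q ∨ Q) → Q) ∧ (Q → (((Q ∧ Q) ∨ (not Q → P)) ∧ not R))) = min(1, 0) = 0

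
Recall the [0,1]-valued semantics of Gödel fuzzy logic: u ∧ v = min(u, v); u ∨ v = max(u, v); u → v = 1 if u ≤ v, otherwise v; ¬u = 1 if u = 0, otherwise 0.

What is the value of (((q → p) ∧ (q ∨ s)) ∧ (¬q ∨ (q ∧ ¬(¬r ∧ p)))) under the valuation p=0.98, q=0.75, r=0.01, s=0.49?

(q → p): 0.75 ≤ 0.98, so result = 1
(q ∨ s) = max(0.75, 0.49) = 0.75
((q → p) ∧ (q ∨ s)) = min(1, 0.75) = 0.75
¬q: Gödel ¬ of 0.75 = 0 (operand ≠ 0)
¬r: Gödel ¬ of 0.01 = 0 (operand ≠ 0)
(¬r ∧ p) = min(0, 0.98) = 0
¬(¬r ∧ p): Gödel ¬ of 0 = 1 (operand is 0)
(q ∧ ¬(¬r ∧ p)) = min(0.75, 1) = 0.75
(¬q ∨ (q ∧ ¬(¬r ∧ p))) = max(0, 0.75) = 0.75
(((q → p) ∧ (q ∨ s)) ∧ (¬q ∨ (q ∧ ¬(¬r ∧ p)))) = min(0.75, 0.75) = 0.75

0.75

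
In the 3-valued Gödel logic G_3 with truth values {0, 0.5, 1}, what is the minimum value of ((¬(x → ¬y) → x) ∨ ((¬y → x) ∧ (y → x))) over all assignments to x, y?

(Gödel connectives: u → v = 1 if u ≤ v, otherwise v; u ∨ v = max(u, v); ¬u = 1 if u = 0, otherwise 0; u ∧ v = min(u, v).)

0.50

The minimum is attained at x = 0.5, y = 1:
  ¬y: Gödel ¬ of 1 = 0 (operand ≠ 0)
  (x → ¬y): 0.5 > 0, so result = 0
  ¬(x → ¬y): Gödel ¬ of 0 = 1 (operand is 0)
  (¬(x → ¬y) → x): 1 > 0.5, so result = 0.5
  ¬y: Gödel ¬ of 1 = 0 (operand ≠ 0)
  (¬y → x): 0 ≤ 0.5, so result = 1
  (y → x): 1 > 0.5, so result = 0.5
  ((¬y → x) ∧ (y → x)) = min(1, 0.5) = 0.5
  ((¬(x → ¬y) → x) ∨ ((¬y → x) ∧ (y → x))) = max(0.5, 0.5) = 0.5
Checking all 9 assignments confirms none give a value below 0.50.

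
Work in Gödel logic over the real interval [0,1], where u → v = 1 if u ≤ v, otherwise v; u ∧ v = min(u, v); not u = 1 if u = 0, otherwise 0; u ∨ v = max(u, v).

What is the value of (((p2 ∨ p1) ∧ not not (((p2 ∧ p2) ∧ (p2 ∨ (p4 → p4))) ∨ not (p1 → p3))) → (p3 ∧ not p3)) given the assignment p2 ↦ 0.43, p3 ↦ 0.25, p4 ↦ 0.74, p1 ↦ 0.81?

0.00

(p2 ∨ p1) = max(0.43, 0.81) = 0.81
(p2 ∧ p2) = min(0.43, 0.43) = 0.43
(p4 → p4): 0.74 ≤ 0.74, so result = 1
(p2 ∨ (p4 → p4)) = max(0.43, 1) = 1
((p2 ∧ p2) ∧ (p2 ∨ (p4 → p4))) = min(0.43, 1) = 0.43
(p1 → p3): 0.81 > 0.25, so result = 0.25
not (p1 → p3): Gödel ¬ of 0.25 = 0 (operand ≠ 0)
(((p2 ∧ p2) ∧ (p2 ∨ (p4 → p4))) ∨ not (p1 → p3)) = max(0.43, 0) = 0.43
not (((p2 ∧ p2) ∧ (p2 ∨ (p4 → p4))) ∨ not (p1 → p3)): Gödel ¬ of 0.43 = 0 (operand ≠ 0)
not not (((p2 ∧ p2) ∧ (p2 ∨ (p4 → p4))) ∨ not (p1 → p3)): Gödel ¬ of 0 = 1 (operand is 0)
((p2 ∨ p1) ∧ not not (((p2 ∧ p2) ∧ (p2 ∨ (p4 → p4))) ∨ not (p1 → p3))) = min(0.81, 1) = 0.81
not p3: Gödel ¬ of 0.25 = 0 (operand ≠ 0)
(p3 ∧ not p3) = min(0.25, 0) = 0
(((p2 ∨ p1) ∧ not not (((p2 ∧ p2) ∧ (p2 ∨ (p4 → p4))) ∨ not (p1 → p3))) → (p3 ∧ not p3)): 0.81 > 0, so result = 0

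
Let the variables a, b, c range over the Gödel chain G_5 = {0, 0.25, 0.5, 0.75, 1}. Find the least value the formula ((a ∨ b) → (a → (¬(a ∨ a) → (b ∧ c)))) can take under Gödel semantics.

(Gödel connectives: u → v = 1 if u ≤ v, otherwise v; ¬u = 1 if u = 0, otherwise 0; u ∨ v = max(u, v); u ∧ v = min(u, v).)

Every assignment gives 1. For instance at a = 0, b = 0, c = 0:
  (a ∨ b) = max(0, 0) = 0
  (a ∨ a) = max(0, 0) = 0
  ¬(a ∨ a): Gödel ¬ of 0 = 1 (operand is 0)
  (b ∧ c) = min(0, 0) = 0
  (¬(a ∨ a) → (b ∧ c)): 1 > 0, so result = 0
  (a → (¬(a ∨ a) → (b ∧ c))): 0 ≤ 0, so result = 1
  ((a ∨ b) → (a → (¬(a ∨ a) → (b ∧ c)))): 0 ≤ 1, so result = 1
All 125 assignments give value 1 — the formula is a G_5-tautology.

1.00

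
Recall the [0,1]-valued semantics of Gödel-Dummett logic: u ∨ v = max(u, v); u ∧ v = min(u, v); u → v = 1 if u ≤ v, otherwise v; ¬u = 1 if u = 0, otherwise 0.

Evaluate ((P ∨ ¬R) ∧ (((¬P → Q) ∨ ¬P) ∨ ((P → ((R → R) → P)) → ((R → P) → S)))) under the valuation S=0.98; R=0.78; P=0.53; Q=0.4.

0.53

¬R: Gödel ¬ of 0.78 = 0 (operand ≠ 0)
(P ∨ ¬R) = max(0.53, 0) = 0.53
¬P: Gödel ¬ of 0.53 = 0 (operand ≠ 0)
(¬P → Q): 0 ≤ 0.4, so result = 1
¬P: Gödel ¬ of 0.53 = 0 (operand ≠ 0)
((¬P → Q) ∨ ¬P) = max(1, 0) = 1
(R → R): 0.78 ≤ 0.78, so result = 1
((R → R) → P): 1 > 0.53, so result = 0.53
(P → ((R → R) → P)): 0.53 ≤ 0.53, so result = 1
(R → P): 0.78 > 0.53, so result = 0.53
((R → P) → S): 0.53 ≤ 0.98, so result = 1
((P → ((R → R) → P)) → ((R → P) → S)): 1 ≤ 1, so result = 1
(((¬P → Q) ∨ ¬P) ∨ ((P → ((R → R) → P)) → ((R → P) → S))) = max(1, 1) = 1
((P ∨ ¬R) ∧ (((¬P → Q) ∨ ¬P) ∨ ((P → ((R → R) → P)) → ((R → P) → S)))) = min(0.53, 1) = 0.53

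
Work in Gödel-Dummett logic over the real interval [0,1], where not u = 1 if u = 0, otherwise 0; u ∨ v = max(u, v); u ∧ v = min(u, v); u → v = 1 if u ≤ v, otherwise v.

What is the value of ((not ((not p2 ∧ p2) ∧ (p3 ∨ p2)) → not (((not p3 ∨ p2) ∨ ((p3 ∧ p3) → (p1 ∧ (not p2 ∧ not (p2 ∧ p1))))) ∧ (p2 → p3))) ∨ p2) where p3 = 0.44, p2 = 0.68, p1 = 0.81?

not p2: Gödel ¬ of 0.68 = 0 (operand ≠ 0)
(not p2 ∧ p2) = min(0, 0.68) = 0
(p3 ∨ p2) = max(0.44, 0.68) = 0.68
((not p2 ∧ p2) ∧ (p3 ∨ p2)) = min(0, 0.68) = 0
not ((not p2 ∧ p2) ∧ (p3 ∨ p2)): Gödel ¬ of 0 = 1 (operand is 0)
not p3: Gödel ¬ of 0.44 = 0 (operand ≠ 0)
(not p3 ∨ p2) = max(0, 0.68) = 0.68
(p3 ∧ p3) = min(0.44, 0.44) = 0.44
not p2: Gödel ¬ of 0.68 = 0 (operand ≠ 0)
(p2 ∧ p1) = min(0.68, 0.81) = 0.68
not (p2 ∧ p1): Gödel ¬ of 0.68 = 0 (operand ≠ 0)
(not p2 ∧ not (p2 ∧ p1)) = min(0, 0) = 0
(p1 ∧ (not p2 ∧ not (p2 ∧ p1))) = min(0.81, 0) = 0
((p3 ∧ p3) → (p1 ∧ (not p2 ∧ not (p2 ∧ p1)))): 0.44 > 0, so result = 0
((not p3 ∨ p2) ∨ ((p3 ∧ p3) → (p1 ∧ (not p2 ∧ not (p2 ∧ p1))))) = max(0.68, 0) = 0.68
(p2 → p3): 0.68 > 0.44, so result = 0.44
(((not p3 ∨ p2) ∨ ((p3 ∧ p3) → (p1 ∧ (not p2 ∧ not (p2 ∧ p1))))) ∧ (p2 → p3)) = min(0.68, 0.44) = 0.44
not (((not p3 ∨ p2) ∨ ((p3 ∧ p3) → (p1 ∧ (not p2 ∧ not (p2 ∧ p1))))) ∧ (p2 → p3)): Gödel ¬ of 0.44 = 0 (operand ≠ 0)
(not ((not p2 ∧ p2) ∧ (p3 ∨ p2)) → not (((not p3 ∨ p2) ∨ ((p3 ∧ p3) → (p1 ∧ (not p2 ∧ not (p2 ∧ p1))))) ∧ (p2 → p3))): 1 > 0, so result = 0
((not ((not p2 ∧ p2) ∧ (p3 ∨ p2)) → not (((not p3 ∨ p2) ∨ ((p3 ∧ p3) → (p1 ∧ (not p2 ∧ not (p2 ∧ p1))))) ∧ (p2 → p3))) ∨ p2) = max(0, 0.68) = 0.68

0.68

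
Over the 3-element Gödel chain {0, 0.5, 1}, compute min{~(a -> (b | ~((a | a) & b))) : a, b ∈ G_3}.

The minimum is attained at a = 0, b = 0:
  (a | a) = max(0, 0) = 0
  ((a | a) & b) = min(0, 0) = 0
  ~((a | a) & b): Gödel ¬ of 0 = 1 (operand is 0)
  (b | ~((a | a) & b)) = max(0, 1) = 1
  (a -> (b | ~((a | a) & b))): 0 ≤ 1, so result = 1
  ~(a -> (b | ~((a | a) & b))): Gödel ¬ of 1 = 0 (operand ≠ 0)
Checking all 9 assignments confirms none give a value below 0.00.

0.00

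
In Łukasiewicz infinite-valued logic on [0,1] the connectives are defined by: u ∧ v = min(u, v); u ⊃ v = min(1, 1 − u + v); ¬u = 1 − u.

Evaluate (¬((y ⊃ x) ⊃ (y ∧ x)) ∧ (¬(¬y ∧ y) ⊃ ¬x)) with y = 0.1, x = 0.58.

(y ⊃ x): min(1, 1 − 0.1 + 0.58) = 1
(y ∧ x) = min(0.1, 0.58) = 0.1
((y ⊃ x) ⊃ (y ∧ x)): min(1, 1 − 1 + 0.1) = 0.1
¬((y ⊃ x) ⊃ (y ∧ x)): Łukasiewicz ¬ gives 1 − 0.1 = 0.9
¬y: Łukasiewicz ¬ gives 1 − 0.1 = 0.9
(¬y ∧ y) = min(0.9, 0.1) = 0.1
¬(¬y ∧ y): Łukasiewicz ¬ gives 1 − 0.1 = 0.9
¬x: Łukasiewicz ¬ gives 1 − 0.58 = 0.42
(¬(¬y ∧ y) ⊃ ¬x): min(1, 1 − 0.9 + 0.42) = 0.52
(¬((y ⊃ x) ⊃ (y ∧ x)) ∧ (¬(¬y ∧ y) ⊃ ¬x)) = min(0.9, 0.52) = 0.52

0.52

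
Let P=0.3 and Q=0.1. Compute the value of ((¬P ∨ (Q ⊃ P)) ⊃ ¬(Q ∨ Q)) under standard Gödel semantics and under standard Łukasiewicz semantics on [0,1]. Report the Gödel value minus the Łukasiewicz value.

Gödel evaluation:
  ¬P: Gödel ¬ of 0.3 = 0 (operand ≠ 0)
  (Q ⊃ P): 0.1 ≤ 0.3, so result = 1
  (¬P ∨ (Q ⊃ P)) = max(0, 1) = 1
  (Q ∨ Q) = max(0.1, 0.1) = 0.1
  ¬(Q ∨ Q): Gödel ¬ of 0.1 = 0 (operand ≠ 0)
  ((¬P ∨ (Q ⊃ P)) ⊃ ¬(Q ∨ Q)): 1 > 0, so result = 0
  Gödel value = 0
Łukasiewicz evaluation:
  ¬P: Łukasiewicz ¬ gives 1 − 0.3 = 0.7
  (Q ⊃ P): min(1, 1 − 0.1 + 0.3) = 1
  (¬P ∨ (Q ⊃ P)) = max(0.7, 1) = 1
  (Q ∨ Q) = max(0.1, 0.1) = 0.1
  ¬(Q ∨ Q): Łukasiewicz ¬ gives 1 − 0.1 = 0.9
  ((¬P ∨ (Q ⊃ P)) ⊃ ¬(Q ∨ Q)): min(1, 1 − 1 + 0.9) = 0.9
  Łukasiewicz value = 0.9
Difference: 0 − 0.9 = -0.90

-0.90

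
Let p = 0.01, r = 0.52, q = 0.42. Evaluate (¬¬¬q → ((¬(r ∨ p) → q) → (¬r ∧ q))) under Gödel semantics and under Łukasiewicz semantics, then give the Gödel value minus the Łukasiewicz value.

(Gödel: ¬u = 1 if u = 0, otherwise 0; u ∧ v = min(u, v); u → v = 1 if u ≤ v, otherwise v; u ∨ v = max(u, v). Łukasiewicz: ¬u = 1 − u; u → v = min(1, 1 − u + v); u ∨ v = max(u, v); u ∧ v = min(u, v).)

0.10

Gödel evaluation:
  ¬q: Gödel ¬ of 0.42 = 0 (operand ≠ 0)
  ¬¬q: Gödel ¬ of 0 = 1 (operand is 0)
  ¬¬¬q: Gödel ¬ of 1 = 0 (operand ≠ 0)
  (r ∨ p) = max(0.52, 0.01) = 0.52
  ¬(r ∨ p): Gödel ¬ of 0.52 = 0 (operand ≠ 0)
  (¬(r ∨ p) → q): 0 ≤ 0.42, so result = 1
  ¬r: Gödel ¬ of 0.52 = 0 (operand ≠ 0)
  (¬r ∧ q) = min(0, 0.42) = 0
  ((¬(r ∨ p) → q) → (¬r ∧ q)): 1 > 0, so result = 0
  (¬¬¬q → ((¬(r ∨ p) → q) → (¬r ∧ q))): 0 ≤ 0, so result = 1
  Gödel value = 1
Łukasiewicz evaluation:
  ¬q: Łukasiewicz ¬ gives 1 − 0.42 = 0.58
  ¬¬q: Łukasiewicz ¬ gives 1 − 0.58 = 0.42
  ¬¬¬q: Łukasiewicz ¬ gives 1 − 0.42 = 0.58
  (r ∨ p) = max(0.52, 0.01) = 0.52
  ¬(r ∨ p): Łukasiewicz ¬ gives 1 − 0.52 = 0.48
  (¬(r ∨ p) → q): min(1, 1 − 0.48 + 0.42) = 0.94
  ¬r: Łukasiewicz ¬ gives 1 − 0.52 = 0.48
  (¬r ∧ q) = min(0.48, 0.42) = 0.42
  ((¬(r ∨ p) → q) → (¬r ∧ q)): min(1, 1 − 0.94 + 0.42) = 0.48
  (¬¬¬q → ((¬(r ∨ p) → q) → (¬r ∧ q))): min(1, 1 − 0.58 + 0.48) = 0.9
  Łukasiewicz value = 0.9
Difference: 1 − 0.9 = 0.10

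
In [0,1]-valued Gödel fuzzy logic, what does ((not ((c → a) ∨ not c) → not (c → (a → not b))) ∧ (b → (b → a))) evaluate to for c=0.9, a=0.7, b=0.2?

1.00

(c → a): 0.9 > 0.7, so result = 0.7
not c: Gödel ¬ of 0.9 = 0 (operand ≠ 0)
((c → a) ∨ not c) = max(0.7, 0) = 0.7
not ((c → a) ∨ not c): Gödel ¬ of 0.7 = 0 (operand ≠ 0)
not b: Gödel ¬ of 0.2 = 0 (operand ≠ 0)
(a → not b): 0.7 > 0, so result = 0
(c → (a → not b)): 0.9 > 0, so result = 0
not (c → (a → not b)): Gödel ¬ of 0 = 1 (operand is 0)
(not ((c → a) ∨ not c) → not (c → (a → not b))): 0 ≤ 1, so result = 1
(b → a): 0.2 ≤ 0.7, so result = 1
(b → (b → a)): 0.2 ≤ 1, so result = 1
((not ((c → a) ∨ not c) → not (c → (a → not b))) ∧ (b → (b → a))) = min(1, 1) = 1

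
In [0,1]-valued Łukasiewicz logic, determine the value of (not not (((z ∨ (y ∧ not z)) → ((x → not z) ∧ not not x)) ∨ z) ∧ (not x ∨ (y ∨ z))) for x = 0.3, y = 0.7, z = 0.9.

0.90

not z: Łukasiewicz ¬ gives 1 − 0.9 = 0.1
(y ∧ not z) = min(0.7, 0.1) = 0.1
(z ∨ (y ∧ not z)) = max(0.9, 0.1) = 0.9
not z: Łukasiewicz ¬ gives 1 − 0.9 = 0.1
(x → not z): min(1, 1 − 0.3 + 0.1) = 0.8
not x: Łukasiewicz ¬ gives 1 − 0.3 = 0.7
not not x: Łukasiewicz ¬ gives 1 − 0.7 = 0.3
((x → not z) ∧ not not x) = min(0.8, 0.3) = 0.3
((z ∨ (y ∧ not z)) → ((x → not z) ∧ not not x)): min(1, 1 − 0.9 + 0.3) = 0.4
(((z ∨ (y ∧ not z)) → ((x → not z) ∧ not not x)) ∨ z) = max(0.4, 0.9) = 0.9
not (((z ∨ (y ∧ not z)) → ((x → not z) ∧ not not x)) ∨ z): Łukasiewicz ¬ gives 1 − 0.9 = 0.1
not not (((z ∨ (y ∧ not z)) → ((x → not z) ∧ not not x)) ∨ z): Łukasiewicz ¬ gives 1 − 0.1 = 0.9
not x: Łukasiewicz ¬ gives 1 − 0.3 = 0.7
(y ∨ z) = max(0.7, 0.9) = 0.9
(not x ∨ (y ∨ z)) = max(0.7, 0.9) = 0.9
(not not (((z ∨ (y ∧ not z)) → ((x → not z) ∧ not not x)) ∨ z) ∧ (not x ∨ (y ∨ z))) = min(0.9, 0.9) = 0.9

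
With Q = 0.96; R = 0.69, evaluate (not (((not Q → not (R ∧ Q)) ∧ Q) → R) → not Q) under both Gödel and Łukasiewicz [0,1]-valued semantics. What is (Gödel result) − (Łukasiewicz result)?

0.23

Gödel evaluation:
  not Q: Gödel ¬ of 0.96 = 0 (operand ≠ 0)
  (R ∧ Q) = min(0.69, 0.96) = 0.69
  not (R ∧ Q): Gödel ¬ of 0.69 = 0 (operand ≠ 0)
  (not Q → not (R ∧ Q)): 0 ≤ 0, so result = 1
  ((not Q → not (R ∧ Q)) ∧ Q) = min(1, 0.96) = 0.96
  (((not Q → not (R ∧ Q)) ∧ Q) → R): 0.96 > 0.69, so result = 0.69
  not (((not Q → not (R ∧ Q)) ∧ Q) → R): Gödel ¬ of 0.69 = 0 (operand ≠ 0)
  not Q: Gödel ¬ of 0.96 = 0 (operand ≠ 0)
  (not (((not Q → not (R ∧ Q)) ∧ Q) → R) → not Q): 0 ≤ 0, so result = 1
  Gödel value = 1
Łukasiewicz evaluation:
  not Q: Łukasiewicz ¬ gives 1 − 0.96 = 0.04
  (R ∧ Q) = min(0.69, 0.96) = 0.69
  not (R ∧ Q): Łukasiewicz ¬ gives 1 − 0.69 = 0.31
  (not Q → not (R ∧ Q)): min(1, 1 − 0.04 + 0.31) = 1
  ((not Q → not (R ∧ Q)) ∧ Q) = min(1, 0.96) = 0.96
  (((not Q → not (R ∧ Q)) ∧ Q) → R): min(1, 1 − 0.96 + 0.69) = 0.73
  not (((not Q → not (R ∧ Q)) ∧ Q) → R): Łukasiewicz ¬ gives 1 − 0.73 = 0.27
  not Q: Łukasiewicz ¬ gives 1 − 0.96 = 0.04
  (not (((not Q → not (R ∧ Q)) ∧ Q) → R) → not Q): min(1, 1 − 0.27 + 0.04) = 0.77
  Łukasiewicz value = 0.77
Difference: 1 − 0.77 = 0.23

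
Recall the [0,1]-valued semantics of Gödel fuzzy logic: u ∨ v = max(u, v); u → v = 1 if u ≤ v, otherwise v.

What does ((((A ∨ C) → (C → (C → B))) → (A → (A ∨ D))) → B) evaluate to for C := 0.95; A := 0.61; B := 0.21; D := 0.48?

(A ∨ C) = max(0.61, 0.95) = 0.95
(C → B): 0.95 > 0.21, so result = 0.21
(C → (C → B)): 0.95 > 0.21, so result = 0.21
((A ∨ C) → (C → (C → B))): 0.95 > 0.21, so result = 0.21
(A ∨ D) = max(0.61, 0.48) = 0.61
(A → (A ∨ D)): 0.61 ≤ 0.61, so result = 1
(((A ∨ C) → (C → (C → B))) → (A → (A ∨ D))): 0.21 ≤ 1, so result = 1
((((A ∨ C) → (C → (C → B))) → (A → (A ∨ D))) → B): 1 > 0.21, so result = 0.21

0.21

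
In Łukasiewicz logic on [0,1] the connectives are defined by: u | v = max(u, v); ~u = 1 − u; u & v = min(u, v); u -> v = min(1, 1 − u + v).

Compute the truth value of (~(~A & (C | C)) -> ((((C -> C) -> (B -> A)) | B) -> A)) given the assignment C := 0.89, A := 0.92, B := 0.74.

1.00

~A: Łukasiewicz ¬ gives 1 − 0.92 = 0.08
(C | C) = max(0.89, 0.89) = 0.89
(~A & (C | C)) = min(0.08, 0.89) = 0.08
~(~A & (C | C)): Łukasiewicz ¬ gives 1 − 0.08 = 0.92
(C -> C): min(1, 1 − 0.89 + 0.89) = 1
(B -> A): min(1, 1 − 0.74 + 0.92) = 1
((C -> C) -> (B -> A)): min(1, 1 − 1 + 1) = 1
(((C -> C) -> (B -> A)) | B) = max(1, 0.74) = 1
((((C -> C) -> (B -> A)) | B) -> A): min(1, 1 − 1 + 0.92) = 0.92
(~(~A & (C | C)) -> ((((C -> C) -> (B -> A)) | B) -> A)): min(1, 1 − 0.92 + 0.92) = 1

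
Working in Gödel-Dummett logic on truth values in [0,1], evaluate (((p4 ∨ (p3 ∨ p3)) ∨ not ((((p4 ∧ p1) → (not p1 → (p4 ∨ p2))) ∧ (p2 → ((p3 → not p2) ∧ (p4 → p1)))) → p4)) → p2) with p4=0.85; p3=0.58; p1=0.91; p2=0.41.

0.41

(p3 ∨ p3) = max(0.58, 0.58) = 0.58
(p4 ∨ (p3 ∨ p3)) = max(0.85, 0.58) = 0.85
(p4 ∧ p1) = min(0.85, 0.91) = 0.85
not p1: Gödel ¬ of 0.91 = 0 (operand ≠ 0)
(p4 ∨ p2) = max(0.85, 0.41) = 0.85
(not p1 → (p4 ∨ p2)): 0 ≤ 0.85, so result = 1
((p4 ∧ p1) → (not p1 → (p4 ∨ p2))): 0.85 ≤ 1, so result = 1
not p2: Gödel ¬ of 0.41 = 0 (operand ≠ 0)
(p3 → not p2): 0.58 > 0, so result = 0
(p4 → p1): 0.85 ≤ 0.91, so result = 1
((p3 → not p2) ∧ (p4 → p1)) = min(0, 1) = 0
(p2 → ((p3 → not p2) ∧ (p4 → p1))): 0.41 > 0, so result = 0
(((p4 ∧ p1) → (not p1 → (p4 ∨ p2))) ∧ (p2 → ((p3 → not p2) ∧ (p4 → p1)))) = min(1, 0) = 0
((((p4 ∧ p1) → (not p1 → (p4 ∨ p2))) ∧ (p2 → ((p3 → not p2) ∧ (p4 → p1)))) → p4): 0 ≤ 0.85, so result = 1
not ((((p4 ∧ p1) → (not p1 → (p4 ∨ p2))) ∧ (p2 → ((p3 → not p2) ∧ (p4 → p1)))) → p4): Gödel ¬ of 1 = 0 (operand ≠ 0)
((p4 ∨ (p3 ∨ p3)) ∨ not ((((p4 ∧ p1) → (not p1 → (p4 ∨ p2))) ∧ (p2 → ((p3 → not p2) ∧ (p4 → p1)))) → p4)) = max(0.85, 0) = 0.85
(((p4 ∨ (p3 ∨ p3)) ∨ not ((((p4 ∧ p1) → (not p1 → (p4 ∨ p2))) ∧ (p2 → ((p3 → not p2) ∧ (p4 → p1)))) → p4)) → p2): 0.85 > 0.41, so result = 0.41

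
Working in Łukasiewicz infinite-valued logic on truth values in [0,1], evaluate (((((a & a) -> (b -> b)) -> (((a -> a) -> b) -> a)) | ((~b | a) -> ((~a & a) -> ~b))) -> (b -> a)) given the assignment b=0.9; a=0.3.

0.40

(a & a) = min(0.3, 0.3) = 0.3
(b -> b): min(1, 1 − 0.9 + 0.9) = 1
((a & a) -> (b -> b)): min(1, 1 − 0.3 + 1) = 1
(a -> a): min(1, 1 − 0.3 + 0.3) = 1
((a -> a) -> b): min(1, 1 − 1 + 0.9) = 0.9
(((a -> a) -> b) -> a): min(1, 1 − 0.9 + 0.3) = 0.4
(((a & a) -> (b -> b)) -> (((a -> a) -> b) -> a)): min(1, 1 − 1 + 0.4) = 0.4
~b: Łukasiewicz ¬ gives 1 − 0.9 = 0.1
(~b | a) = max(0.1, 0.3) = 0.3
~a: Łukasiewicz ¬ gives 1 − 0.3 = 0.7
(~a & a) = min(0.7, 0.3) = 0.3
~b: Łukasiewicz ¬ gives 1 − 0.9 = 0.1
((~a & a) -> ~b): min(1, 1 − 0.3 + 0.1) = 0.8
((~b | a) -> ((~a & a) -> ~b)): min(1, 1 − 0.3 + 0.8) = 1
((((a & a) -> (b -> b)) -> (((a -> a) -> b) -> a)) | ((~b | a) -> ((~a & a) -> ~b))) = max(0.4, 1) = 1
(b -> a): min(1, 1 − 0.9 + 0.3) = 0.4
(((((a & a) -> (b -> b)) -> (((a -> a) -> b) -> a)) | ((~b | a) -> ((~a & a) -> ~b))) -> (b -> a)): min(1, 1 − 1 + 0.4) = 0.4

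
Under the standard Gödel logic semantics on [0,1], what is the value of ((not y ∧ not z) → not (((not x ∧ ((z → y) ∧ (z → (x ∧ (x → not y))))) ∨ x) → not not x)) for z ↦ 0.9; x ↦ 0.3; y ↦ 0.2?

1.00

not y: Gödel ¬ of 0.2 = 0 (operand ≠ 0)
not z: Gödel ¬ of 0.9 = 0 (operand ≠ 0)
(not y ∧ not z) = min(0, 0) = 0
not x: Gödel ¬ of 0.3 = 0 (operand ≠ 0)
(z → y): 0.9 > 0.2, so result = 0.2
not y: Gödel ¬ of 0.2 = 0 (operand ≠ 0)
(x → not y): 0.3 > 0, so result = 0
(x ∧ (x → not y)) = min(0.3, 0) = 0
(z → (x ∧ (x → not y))): 0.9 > 0, so result = 0
((z → y) ∧ (z → (x ∧ (x → not y)))) = min(0.2, 0) = 0
(not x ∧ ((z → y) ∧ (z → (x ∧ (x → not y))))) = min(0, 0) = 0
((not x ∧ ((z → y) ∧ (z → (x ∧ (x → not y))))) ∨ x) = max(0, 0.3) = 0.3
not x: Gödel ¬ of 0.3 = 0 (operand ≠ 0)
not not x: Gödel ¬ of 0 = 1 (operand is 0)
(((not x ∧ ((z → y) ∧ (z → (x ∧ (x → not y))))) ∨ x) → not not x): 0.3 ≤ 1, so result = 1
not (((not x ∧ ((z → y) ∧ (z → (x ∧ (x → not y))))) ∨ x) → not not x): Gödel ¬ of 1 = 0 (operand ≠ 0)
((not y ∧ not z) → not (((not x ∧ ((z → y) ∧ (z → (x ∧ (x → not y))))) ∨ x) → not not x)): 0 ≤ 0, so result = 1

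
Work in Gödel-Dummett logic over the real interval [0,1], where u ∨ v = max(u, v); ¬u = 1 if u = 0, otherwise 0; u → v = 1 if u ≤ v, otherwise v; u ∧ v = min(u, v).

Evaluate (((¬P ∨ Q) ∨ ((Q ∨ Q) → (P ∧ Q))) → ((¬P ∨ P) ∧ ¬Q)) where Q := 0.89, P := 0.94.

0.00

¬P: Gödel ¬ of 0.94 = 0 (operand ≠ 0)
(¬P ∨ Q) = max(0, 0.89) = 0.89
(Q ∨ Q) = max(0.89, 0.89) = 0.89
(P ∧ Q) = min(0.94, 0.89) = 0.89
((Q ∨ Q) → (P ∧ Q)): 0.89 ≤ 0.89, so result = 1
((¬P ∨ Q) ∨ ((Q ∨ Q) → (P ∧ Q))) = max(0.89, 1) = 1
¬P: Gödel ¬ of 0.94 = 0 (operand ≠ 0)
(¬P ∨ P) = max(0, 0.94) = 0.94
¬Q: Gödel ¬ of 0.89 = 0 (operand ≠ 0)
((¬P ∨ P) ∧ ¬Q) = min(0.94, 0) = 0
(((¬P ∨ Q) ∨ ((Q ∨ Q) → (P ∧ Q))) → ((¬P ∨ P) ∧ ¬Q)): 1 > 0, so result = 0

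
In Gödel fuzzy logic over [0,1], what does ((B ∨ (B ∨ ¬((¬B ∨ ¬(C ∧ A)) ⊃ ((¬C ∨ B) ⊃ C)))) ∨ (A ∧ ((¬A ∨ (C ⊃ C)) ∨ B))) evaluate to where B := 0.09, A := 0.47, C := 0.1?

0.47

¬B: Gödel ¬ of 0.09 = 0 (operand ≠ 0)
(C ∧ A) = min(0.1, 0.47) = 0.1
¬(C ∧ A): Gödel ¬ of 0.1 = 0 (operand ≠ 0)
(¬B ∨ ¬(C ∧ A)) = max(0, 0) = 0
¬C: Gödel ¬ of 0.1 = 0 (operand ≠ 0)
(¬C ∨ B) = max(0, 0.09) = 0.09
((¬C ∨ B) ⊃ C): 0.09 ≤ 0.1, so result = 1
((¬B ∨ ¬(C ∧ A)) ⊃ ((¬C ∨ B) ⊃ C)): 0 ≤ 1, so result = 1
¬((¬B ∨ ¬(C ∧ A)) ⊃ ((¬C ∨ B) ⊃ C)): Gödel ¬ of 1 = 0 (operand ≠ 0)
(B ∨ ¬((¬B ∨ ¬(C ∧ A)) ⊃ ((¬C ∨ B) ⊃ C))) = max(0.09, 0) = 0.09
(B ∨ (B ∨ ¬((¬B ∨ ¬(C ∧ A)) ⊃ ((¬C ∨ B) ⊃ C)))) = max(0.09, 0.09) = 0.09
¬A: Gödel ¬ of 0.47 = 0 (operand ≠ 0)
(C ⊃ C): 0.1 ≤ 0.1, so result = 1
(¬A ∨ (C ⊃ C)) = max(0, 1) = 1
((¬A ∨ (C ⊃ C)) ∨ B) = max(1, 0.09) = 1
(A ∧ ((¬A ∨ (C ⊃ C)) ∨ B)) = min(0.47, 1) = 0.47
((B ∨ (B ∨ ¬((¬B ∨ ¬(C ∧ A)) ⊃ ((¬C ∨ B) ⊃ C)))) ∨ (A ∧ ((¬A ∨ (C ⊃ C)) ∨ B))) = max(0.09, 0.47) = 0.47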